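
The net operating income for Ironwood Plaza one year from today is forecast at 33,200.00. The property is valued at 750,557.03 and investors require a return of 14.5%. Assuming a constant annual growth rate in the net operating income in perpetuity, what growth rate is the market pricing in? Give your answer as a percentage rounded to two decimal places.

10.08%

P = D₁/(r−g) ⇒ g = r − D₁/P = 0.145 − 33,200.00/750,557.03 = 0.100766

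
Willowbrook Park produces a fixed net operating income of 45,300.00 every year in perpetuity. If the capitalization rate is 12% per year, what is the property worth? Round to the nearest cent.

377500.00

Level perpetuity: PV = C / r = 45,300.00 / 0.12 = 377,500.00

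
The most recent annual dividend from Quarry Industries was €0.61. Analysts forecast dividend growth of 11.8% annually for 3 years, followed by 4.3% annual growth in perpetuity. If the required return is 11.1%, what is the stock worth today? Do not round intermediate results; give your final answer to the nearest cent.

D_1 = 0.68198
D_2 = 0.76245
D_3 = 0.85242
Terminal value at year 3: TV = D_3×(1+g_2)/(r−g_2) = 0.88908/0.068 = 13.07467
P_0 = D_1/(1+r)^1 + D_2/(1+r)^2 + D_3/(1+r)^3 + TV/(1+r)^3
    = 0.61384 + 0.61771 + 0.62160 + 9.53429 = 11.38745

€11.39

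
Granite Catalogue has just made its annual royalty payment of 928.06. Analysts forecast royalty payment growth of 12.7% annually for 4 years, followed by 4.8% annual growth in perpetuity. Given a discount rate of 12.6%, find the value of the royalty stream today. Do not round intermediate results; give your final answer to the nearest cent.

D_1 = 1045.92362
D_2 = 1178.75592
D_3 = 1328.45792
D_4 = 1497.17208
Terminal value at year 4: TV = D_4×(1+g_2)/(r−g_2) = 1569.03634/0.078 = 20115.85048
P_0 = D_1/(1+r)^1 + D_2/(1+r)^2 + D_3/(1+r)^3 + D_4/(1+r)^4 + TV/(1+r)^4
    = 928.88421 + 929.70915 + 930.53483 + 931.36123 + 12513.67400 = 16234.16342

16234.16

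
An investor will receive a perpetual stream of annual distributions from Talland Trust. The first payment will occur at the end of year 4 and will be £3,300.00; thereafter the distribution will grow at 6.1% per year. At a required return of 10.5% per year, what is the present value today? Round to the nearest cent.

£55587.15

Value at end of year 3: C₁ / (r − g) = £3,300.00 / (0.105 − 0.061) = £75,000.0000
Discount to today: PV = £75,000.0000 / (1 + 0.105)^3 = £75,000.0000 / 1.349233 = £55,587.15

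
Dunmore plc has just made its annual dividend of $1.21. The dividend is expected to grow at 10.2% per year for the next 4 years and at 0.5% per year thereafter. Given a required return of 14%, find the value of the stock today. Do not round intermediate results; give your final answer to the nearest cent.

D_1 = 1.33342
D_2 = 1.46943
D_3 = 1.61931
D_4 = 1.78448
Terminal value at year 4: TV = D_4×(1+g_2)/(r−g_2) = 1.79340/0.135 = 13.28446
P_0 = D_1/(1+r)^1 + D_2/(1+r)^2 + D_3/(1+r)^3 + D_4/(1+r)^4 + TV/(1+r)^4
    = 1.16967 + 1.13068 + 1.09299 + 1.05656 + 7.86547 = 12.31536

$12.32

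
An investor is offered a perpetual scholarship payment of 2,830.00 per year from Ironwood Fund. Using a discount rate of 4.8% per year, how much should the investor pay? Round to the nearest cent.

Level perpetuity: PV = C / r = 2,830.00 / 0.048 = 58,958.33

58958.33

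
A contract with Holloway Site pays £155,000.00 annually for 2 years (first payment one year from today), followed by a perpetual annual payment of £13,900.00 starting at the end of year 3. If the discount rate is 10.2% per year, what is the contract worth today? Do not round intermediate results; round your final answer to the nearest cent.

PV of 2-year annuity: £155,000.00 × [1 − (1+0.102)^−2] / 0.102 = 268287.98324
Perpetuity value at year 2: £13,900.00 / 0.102 = 136274.50980
PV of perpetuity: 136274.50980 / (1+0.102)^2 = 112215.13582
Total PV = 268287.98324 + 112215.13582 = 380503.11906

£380503.12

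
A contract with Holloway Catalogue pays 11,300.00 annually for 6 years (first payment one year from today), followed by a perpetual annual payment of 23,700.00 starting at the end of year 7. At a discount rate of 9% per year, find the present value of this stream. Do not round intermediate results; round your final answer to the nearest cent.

PV of 6-year annuity: 11,300.00 × [1 − (1+0.09)^−6] / 0.09 = 50690.88007
Perpetuity value at year 6: 23,700.00 / 0.09 = 263333.33333
PV of perpetuity: 263333.33333 / (1+0.09)^6 = 157017.06274
Total PV = 50690.88007 + 157017.06274 = 207707.94281

207707.94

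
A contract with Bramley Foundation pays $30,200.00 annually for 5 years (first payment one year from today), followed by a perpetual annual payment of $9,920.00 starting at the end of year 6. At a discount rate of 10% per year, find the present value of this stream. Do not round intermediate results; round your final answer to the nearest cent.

PV of 5-year annuity: $30,200.00 × [1 − (1+0.1)^−5] / 0.1 = 114481.76044
Perpetuity value at year 5: $9,920.00 / 0.1 = 99200.00000
PV of perpetuity: 99200.00000 / (1+0.1)^5 = 61595.39525
Total PV = 114481.76044 + 61595.39525 = 176077.15568

$176077.16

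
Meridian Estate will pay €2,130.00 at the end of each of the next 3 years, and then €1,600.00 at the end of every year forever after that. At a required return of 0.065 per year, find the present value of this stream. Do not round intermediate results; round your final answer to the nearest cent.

PV of 3-year annuity: €2,130.00 × [1 − (1+0.065)^−3] / 0.065 = 5641.25284
Perpetuity value at year 3: €1,600.00 / 0.065 = 24615.38462
PV of perpetuity: 24615.38462 / (1+0.065)^3 = 20377.82380
Total PV = 5641.25284 + 20377.82380 = 26019.07664

€26019.08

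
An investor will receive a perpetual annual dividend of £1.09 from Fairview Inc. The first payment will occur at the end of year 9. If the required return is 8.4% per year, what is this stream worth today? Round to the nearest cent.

£6.81

Value at end of year 8: C / r = £1.09 / 0.084 = £12.9762
Discount to today: PV = £12.9762 / (1 + 0.084)^8 = £12.9762 / 1.906489 = £6.81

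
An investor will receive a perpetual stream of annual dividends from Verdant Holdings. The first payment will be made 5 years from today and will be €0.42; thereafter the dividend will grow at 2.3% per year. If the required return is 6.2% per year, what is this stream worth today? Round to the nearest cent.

Value at end of year 4: C₁ / (r − g) = €0.42 / (0.062 − 0.023) = €10.7692
Discount to today: PV = €10.7692 / (1 + 0.062)^4 = €10.7692 / 1.272032 = €8.47

€8.47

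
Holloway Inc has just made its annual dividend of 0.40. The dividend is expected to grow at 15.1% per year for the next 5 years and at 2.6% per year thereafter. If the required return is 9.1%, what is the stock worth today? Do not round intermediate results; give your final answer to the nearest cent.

10.61

D_1 = 0.46040
D_2 = 0.52992
D_3 = 0.60994
D_4 = 0.70204
D_5 = 0.80805
Terminal value at year 5: TV = D_5×(1+g_2)/(r−g_2) = 0.82906/0.065 = 12.75471
P_0 = D_1/(1+r)^1 + D_2/(1+r)^2 + D_3/(1+r)^3 + D_4/(1+r)^4 + D_5/(1+r)^5 + TV/(1+r)^5
    = 0.42200 + 0.44521 + 0.46969 + 0.49552 + 0.52277 + 8.25177 = 10.60695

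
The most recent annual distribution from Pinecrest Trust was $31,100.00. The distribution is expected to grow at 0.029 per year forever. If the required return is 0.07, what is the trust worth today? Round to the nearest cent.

D₁ = D₀ × (1 + g) = $31,100.00 × 1.029 = $32,001.9000
Growing perpetuity: P = D₁ / (r − g) = $32,001.9000 / (0.07 − 0.029) = $780,534.15

$780534.15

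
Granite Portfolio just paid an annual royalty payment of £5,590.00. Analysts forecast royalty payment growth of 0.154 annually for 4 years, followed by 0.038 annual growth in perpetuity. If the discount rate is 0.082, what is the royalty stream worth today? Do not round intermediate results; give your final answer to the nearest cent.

£196971.66

D_1 = 6450.86000
D_2 = 7444.29244
D_3 = 8590.71348
D_4 = 9913.68335
Terminal value at year 4: TV = D_4×(1+g_2)/(r−g_2) = 10290.40332/0.044 = 233872.80269
P_0 = D_1/(1+r)^1 + D_2/(1+r)^2 + D_3/(1+r)^3 + D_4/(1+r)^4 + TV/(1+r)^4
    = 5961.97782 + 6358.70832 + 6781.83863 + 7233.12549 + 170636.00595 = 196971.65622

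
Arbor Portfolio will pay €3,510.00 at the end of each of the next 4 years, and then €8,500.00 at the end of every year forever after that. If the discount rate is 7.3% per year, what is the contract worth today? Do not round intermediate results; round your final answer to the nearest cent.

€99650.01

PV of 4-year annuity: €3,510.00 × [1 − (1+0.073)^−4] / 0.073 = 11809.03371
Perpetuity value at year 4: €8,500.00 / 0.073 = 116438.35616
PV of perpetuity: 116438.35616 / (1+0.073)^4 = 87840.98109
Total PV = 11809.03371 + 87840.98109 = 99650.01480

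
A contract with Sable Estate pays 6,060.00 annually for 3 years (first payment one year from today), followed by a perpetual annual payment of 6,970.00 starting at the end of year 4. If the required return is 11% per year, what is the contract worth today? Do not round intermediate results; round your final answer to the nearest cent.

PV of 3-year annuity: 6,060.00 × [1 − (1+0.11)^−3] / 0.11 = 14808.91118
Perpetuity value at year 3: 6,970.00 / 0.11 = 63363.63636
PV of perpetuity: 63363.63636 / (1+0.11)^3 = 46330.94480
Total PV = 14808.91118 + 46330.94480 = 61139.85597

61139.86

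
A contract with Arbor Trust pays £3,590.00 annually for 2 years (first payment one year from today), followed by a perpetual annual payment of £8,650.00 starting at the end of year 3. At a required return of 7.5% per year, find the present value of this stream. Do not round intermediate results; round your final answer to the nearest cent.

PV of 2-year annuity: £3,590.00 × [1 − (1+0.075)^−2] / 0.075 = 6446.07896
Perpetuity value at year 2: £8,650.00 / 0.075 = 115333.33333
PV of perpetuity: 115333.33333 / (1+0.075)^2 = 99801.69461
Total PV = 6446.07896 + 99801.69461 = 106247.77357

£106247.77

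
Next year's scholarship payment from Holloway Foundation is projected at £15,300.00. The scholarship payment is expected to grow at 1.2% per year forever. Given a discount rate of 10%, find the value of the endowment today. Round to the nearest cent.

£173863.64

Growing perpetuity: P = D₁ / (r − g) = £15,300.0000 / (0.1 − 0.012) = £173,863.64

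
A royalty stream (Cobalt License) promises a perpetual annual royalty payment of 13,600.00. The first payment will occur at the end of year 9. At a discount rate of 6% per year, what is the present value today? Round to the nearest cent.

142213.47

Value at end of year 8: C / r = 13,600.00 / 0.06 = 226,666.6667
Discount to today: PV = 226,666.6667 / (1 + 0.06)^8 = 226,666.6667 / 1.593848 = 142,213.47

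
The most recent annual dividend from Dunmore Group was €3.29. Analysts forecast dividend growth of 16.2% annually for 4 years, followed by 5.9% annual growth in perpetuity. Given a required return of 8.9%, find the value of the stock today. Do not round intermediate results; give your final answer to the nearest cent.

D_1 = 3.82298
D_2 = 4.44230
D_3 = 5.16196
D_4 = 5.99819
Terminal value at year 4: TV = D_4×(1+g_2)/(r−g_2) = 6.35209/0.03 = 211.73620
P_0 = D_1/(1+r)^1 + D_2/(1+r)^2 + D_3/(1+r)^3 + D_4/(1+r)^4 + TV/(1+r)^4
    = 3.51054 + 3.74587 + 3.99697 + 4.26490 + 150.55098 = 166.06926

€166.07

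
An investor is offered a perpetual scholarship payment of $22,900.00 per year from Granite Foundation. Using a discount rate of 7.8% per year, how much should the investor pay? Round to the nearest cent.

Level perpetuity: PV = C / r = $22,900.00 / 0.078 = $293,589.74

$293589.74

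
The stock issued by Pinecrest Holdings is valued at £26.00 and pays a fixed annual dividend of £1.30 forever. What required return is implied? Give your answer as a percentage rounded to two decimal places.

P = C/r ⇒ r = C/P = £1.30/£26.00 = 0.050000

5.00%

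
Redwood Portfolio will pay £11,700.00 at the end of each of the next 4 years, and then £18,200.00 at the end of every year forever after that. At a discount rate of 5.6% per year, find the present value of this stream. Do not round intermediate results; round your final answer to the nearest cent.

PV of 4-year annuity: £11,700.00 × [1 − (1+0.056)^−4] / 0.056 = 40915.85175
Perpetuity value at year 4: £18,200.00 / 0.056 = 325000.00000
PV of perpetuity: 325000.00000 / (1+0.056)^4 = 261353.11950
Total PV = 40915.85175 + 261353.11950 = 302268.97125

£302268.97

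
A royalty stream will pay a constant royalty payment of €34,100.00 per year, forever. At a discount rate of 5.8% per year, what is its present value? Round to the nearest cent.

€587931.03

Level perpetuity: PV = C / r = €34,100.00 / 0.058 = €587,931.03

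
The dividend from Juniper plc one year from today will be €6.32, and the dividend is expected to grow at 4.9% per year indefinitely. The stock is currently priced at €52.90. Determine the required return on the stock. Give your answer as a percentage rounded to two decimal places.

16.85%

P = D₁/(r − g) ⇒ r = D₁/P + g = €6.3200/€52.90 + 0.049 = 0.119471 + 0.049 = 0.168471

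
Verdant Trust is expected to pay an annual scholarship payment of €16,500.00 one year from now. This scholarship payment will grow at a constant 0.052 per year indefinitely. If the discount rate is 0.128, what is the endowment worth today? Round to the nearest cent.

Growing perpetuity: P = D₁ / (r − g) = €16,500.0000 / (0.128 − 0.052) = €217,105.26

€217105.26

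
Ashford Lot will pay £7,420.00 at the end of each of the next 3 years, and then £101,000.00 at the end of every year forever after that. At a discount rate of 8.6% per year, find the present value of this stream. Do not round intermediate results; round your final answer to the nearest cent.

£935841.14

PV of 3-year annuity: £7,420.00 × [1 − (1+0.086)^−3] / 0.086 = 18916.91385
Perpetuity value at year 3: £101,000.00 / 0.086 = 1174418.60465
PV of perpetuity: 1174418.60465 / (1+0.086)^3 = 916924.22480
Total PV = 18916.91385 + 916924.22480 = 935841.13865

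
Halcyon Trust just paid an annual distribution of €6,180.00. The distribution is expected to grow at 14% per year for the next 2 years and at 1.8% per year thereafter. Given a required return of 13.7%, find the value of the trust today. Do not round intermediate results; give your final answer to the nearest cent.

D_1 = 7045.20000
D_2 = 8031.52800
Terminal value at year 2: TV = D_2×(1+g_2)/(r−g_2) = 8176.09550/0.119 = 68706.68491
P_0 = D_1/(1+r)^1 + D_2/(1+r)^2 + TV/(1+r)^2
    = 6196.30607 + 6212.65516 + 53146.91558 = 65555.87681

€65555.88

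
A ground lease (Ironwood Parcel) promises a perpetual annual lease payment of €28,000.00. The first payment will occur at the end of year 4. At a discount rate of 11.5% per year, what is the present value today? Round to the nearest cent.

Value at end of year 3: C / r = €28,000.00 / 0.115 = €243,478.2609
Discount to today: PV = €243,478.2609 / (1 + 0.115)^3 = €243,478.2609 / 1.386196 = €175,644.92

€175644.92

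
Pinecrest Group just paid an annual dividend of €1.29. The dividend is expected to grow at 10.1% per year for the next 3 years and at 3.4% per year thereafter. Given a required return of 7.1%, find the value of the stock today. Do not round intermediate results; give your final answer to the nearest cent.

D_1 = 1.42029
D_2 = 1.56374
D_3 = 1.72168
Terminal value at year 3: TV = D_3×(1+g_2)/(r−g_2) = 1.78021/0.037 = 48.11389
P_0 = D_1/(1+r)^1 + D_2/(1+r)^2 + D_3/(1+r)^3 + TV/(1+r)^3
    = 1.32613 + 1.36328 + 1.40147 + 39.16536 = 43.25624

€43.26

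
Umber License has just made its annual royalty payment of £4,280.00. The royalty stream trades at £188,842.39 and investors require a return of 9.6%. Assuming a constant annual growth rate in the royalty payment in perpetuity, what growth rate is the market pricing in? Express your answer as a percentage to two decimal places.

P = D₀(1+g)/(r−g) ⇒ P(r−g) = D₀(1+g) ⇒ g(P+D₀) = P·r − D₀
g = (P·r − D₀)/(P + D₀) = (£188,842.39×0.096 − £4,280.00) / (£188,842.39 + £4,280.00) = 0.071710

7.17%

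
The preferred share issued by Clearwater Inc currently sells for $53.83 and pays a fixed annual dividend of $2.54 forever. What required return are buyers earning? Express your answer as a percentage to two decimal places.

P = C/r ⇒ r = C/P = $2.54/$53.83 = 0.047186

4.72%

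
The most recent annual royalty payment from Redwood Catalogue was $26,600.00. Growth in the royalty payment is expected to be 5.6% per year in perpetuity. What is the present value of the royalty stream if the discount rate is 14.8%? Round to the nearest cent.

D₁ = D₀ × (1 + g) = $26,600.00 × 1.056 = $28,089.6000
Growing perpetuity: P = D₁ / (r − g) = $28,089.6000 / (0.148 − 0.056) = $305,321.74

$305321.74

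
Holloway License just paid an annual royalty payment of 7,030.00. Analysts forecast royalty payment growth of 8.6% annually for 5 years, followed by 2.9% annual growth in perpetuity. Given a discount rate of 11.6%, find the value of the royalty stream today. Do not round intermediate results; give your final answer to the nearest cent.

D_1 = 7634.58000
D_2 = 8291.15388
D_3 = 9004.19311
D_4 = 9778.55372
D_5 = 10619.50934
Terminal value at year 5: TV = D_5×(1+g_2)/(r−g_2) = 10927.47511/0.087 = 125603.16221
P_0 = D_1/(1+r)^1 + D_2/(1+r)^2 + D_3/(1+r)^3 + D_4/(1+r)^4 + D_5/(1+r)^5 + TV/(1+r)^5
    = 6841.02151 + 6657.12308 + 6478.16816 + 6304.02385 + 6134.56084 + 72557.04723 = 104971.94466

104971.94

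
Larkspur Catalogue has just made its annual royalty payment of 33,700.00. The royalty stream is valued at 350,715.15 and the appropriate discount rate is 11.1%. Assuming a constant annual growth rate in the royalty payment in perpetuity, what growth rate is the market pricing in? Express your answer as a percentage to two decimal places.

P = D₀(1+g)/(r−g) ⇒ P(r−g) = D₀(1+g) ⇒ g(P+D₀) = P·r − D₀
g = (P·r − D₀)/(P + D₀) = (350,715.15×0.111 − 33,700.00) / (350,715.15 + 33,700.00) = 0.013603

1.36%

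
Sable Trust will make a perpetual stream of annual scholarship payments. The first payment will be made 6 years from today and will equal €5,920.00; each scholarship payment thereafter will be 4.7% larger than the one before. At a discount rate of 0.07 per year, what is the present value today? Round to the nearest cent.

Value at end of year 5: C₁ / (r − g) = €5,920.00 / (0.07 − 0.047) = €257,391.3043
Discount to today: PV = €257,391.3043 / (1 + 0.07)^5 = €257,391.3043 / 1.402552 = €183,516.44

€183516.44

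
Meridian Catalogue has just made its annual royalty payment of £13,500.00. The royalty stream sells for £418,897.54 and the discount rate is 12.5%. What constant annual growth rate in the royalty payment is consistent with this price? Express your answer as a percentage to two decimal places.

P = D₀(1+g)/(r−g) ⇒ P(r−g) = D₀(1+g) ⇒ g(P+D₀) = P·r − D₀
g = (P·r − D₀)/(P + D₀) = (£418,897.54×0.125 − £13,500.00) / (£418,897.54 + £13,500.00) = 0.089876

8.99%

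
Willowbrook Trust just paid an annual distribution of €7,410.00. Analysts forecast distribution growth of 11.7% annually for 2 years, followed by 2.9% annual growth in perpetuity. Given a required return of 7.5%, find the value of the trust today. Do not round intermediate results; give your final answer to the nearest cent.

D_1 = 8276.97000
D_2 = 9245.37549
Terminal value at year 2: TV = D_2×(1+g_2)/(r−g_2) = 9513.49138/0.046 = 206815.02998
P_0 = D_1/(1+r)^1 + D_2/(1+r)^2 + TV/(1+r)^2
    = 7699.50698 + 8000.32492 + 178963.79014 = 194663.62204

€194663.62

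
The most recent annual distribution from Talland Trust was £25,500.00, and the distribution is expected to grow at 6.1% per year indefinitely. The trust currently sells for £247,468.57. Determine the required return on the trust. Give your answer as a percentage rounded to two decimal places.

D₁ = £25,500.00 × 1.061 = £27,055.5000
P = D₁/(r − g) ⇒ r = D₁/P + g = £27,055.5000/£247,468.57 + 0.061 = 0.109329 + 0.061 = 0.170329

17.03%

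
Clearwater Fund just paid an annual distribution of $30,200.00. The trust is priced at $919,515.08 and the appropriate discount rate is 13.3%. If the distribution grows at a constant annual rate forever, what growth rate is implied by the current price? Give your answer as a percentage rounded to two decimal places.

9.70%

P = D₀(1+g)/(r−g) ⇒ P(r−g) = D₀(1+g) ⇒ g(P+D₀) = P·r − D₀
g = (P·r − D₀)/(P + D₀) = ($919,515.08×0.133 − $30,200.00) / ($919,515.08 + $30,200.00) = 0.096972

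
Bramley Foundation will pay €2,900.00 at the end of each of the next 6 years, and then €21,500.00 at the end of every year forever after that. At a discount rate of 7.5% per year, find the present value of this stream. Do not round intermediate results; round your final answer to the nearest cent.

PV of 6-year annuity: €2,900.00 × [1 − (1+0.075)^−6] / 0.075 = 13612.15462
Perpetuity value at year 6: €21,500.00 / 0.075 = 286666.66667
PV of perpetuity: 286666.66667 / (1+0.075)^6 = 185748.96863
Total PV = 13612.15462 + 185748.96863 = 199361.12325

€199361.12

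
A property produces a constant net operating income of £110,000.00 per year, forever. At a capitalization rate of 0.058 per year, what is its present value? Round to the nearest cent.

Level perpetuity: PV = C / r = £110,000.00 / 0.058 = £1,896,551.72

£1896551.72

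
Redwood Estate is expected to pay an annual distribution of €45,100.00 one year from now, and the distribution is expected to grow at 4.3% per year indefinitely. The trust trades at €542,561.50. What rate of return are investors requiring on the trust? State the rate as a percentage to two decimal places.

P = D₁/(r − g) ⇒ r = D₁/P + g = €45,100.0000/€542,561.50 + 0.043 = 0.083124 + 0.043 = 0.126124

12.61%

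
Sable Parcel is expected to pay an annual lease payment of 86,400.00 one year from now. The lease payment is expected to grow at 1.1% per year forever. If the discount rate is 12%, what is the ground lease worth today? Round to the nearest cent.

792660.55

Growing perpetuity: P = D₁ / (r − g) = 86,400.0000 / (0.12 − 0.011) = 792,660.55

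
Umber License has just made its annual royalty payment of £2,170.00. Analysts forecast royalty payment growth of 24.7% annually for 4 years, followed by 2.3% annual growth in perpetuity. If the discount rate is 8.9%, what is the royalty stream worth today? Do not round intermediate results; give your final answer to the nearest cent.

£70148.29

D_1 = 2705.99000
D_2 = 3374.36953
D_3 = 4207.83880
D_4 = 5247.17499
Terminal value at year 4: TV = D_4×(1+g_2)/(r−g_2) = 5367.86001/0.066 = 81331.21232
P_0 = D_1/(1+r)^1 + D_2/(1+r)^2 + D_3/(1+r)^3 + D_4/(1+r)^4 + TV/(1+r)^4
    = 2484.83930 + 2845.35777 + 3258.18286 + 3730.90361 + 57829.00593 = 70148.28947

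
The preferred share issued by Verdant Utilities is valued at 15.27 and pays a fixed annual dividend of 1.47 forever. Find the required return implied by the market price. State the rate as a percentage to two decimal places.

P = C/r ⇒ r = C/P = 1.47/15.27 = 0.096267

9.63%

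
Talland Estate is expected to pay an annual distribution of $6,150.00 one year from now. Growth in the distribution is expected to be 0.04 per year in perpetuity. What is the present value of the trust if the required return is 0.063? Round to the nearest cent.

Growing perpetuity: P = D₁ / (r − g) = $6,150.0000 / (0.063 − 0.04) = $267,391.30

$267391.30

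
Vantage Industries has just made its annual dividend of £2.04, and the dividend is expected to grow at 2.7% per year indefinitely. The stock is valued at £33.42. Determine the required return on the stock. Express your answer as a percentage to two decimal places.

8.97%

D₁ = £2.04 × 1.027 = £2.0951
P = D₁/(r − g) ⇒ r = D₁/P + g = £2.0951/£33.42 + 0.027 = 0.062689 + 0.027 = 0.089689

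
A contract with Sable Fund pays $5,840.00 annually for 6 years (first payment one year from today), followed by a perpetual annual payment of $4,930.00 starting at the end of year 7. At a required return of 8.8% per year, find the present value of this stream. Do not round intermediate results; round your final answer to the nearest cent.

PV of 6-year annuity: $5,840.00 × [1 − (1+0.088)^−6] / 0.088 = 26354.71870
Perpetuity value at year 6: $4,930.00 / 0.088 = 56022.72727
PV of perpetuity: 56022.72727 / (1+0.088)^6 = 33774.65138
Total PV = 26354.71870 + 33774.65138 = 60129.37008

$60129.37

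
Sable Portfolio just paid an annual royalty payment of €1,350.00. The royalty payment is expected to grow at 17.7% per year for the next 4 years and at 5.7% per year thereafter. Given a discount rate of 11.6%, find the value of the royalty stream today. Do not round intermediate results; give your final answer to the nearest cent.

€36102.40

D_1 = 1588.95000
D_2 = 1870.19415
D_3 = 2201.21851
D_4 = 2590.83419
Terminal value at year 4: TV = D_4×(1+g_2)/(r−g_2) = 2738.51174/0.059 = 46415.45323
P_0 = D_1/(1+r)^1 + D_2/(1+r)^2 + D_3/(1+r)^3 + D_4/(1+r)^4 + TV/(1+r)^4
    = 1423.79032 + 1501.61399 + 1583.69145 + 1670.25523 + 29923.04717 = 36102.39816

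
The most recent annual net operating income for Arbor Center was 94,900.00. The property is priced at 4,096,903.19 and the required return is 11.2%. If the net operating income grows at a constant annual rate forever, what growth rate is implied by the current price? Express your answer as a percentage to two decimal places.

8.68%

P = D₀(1+g)/(r−g) ⇒ P(r−g) = D₀(1+g) ⇒ g(P+D₀) = P·r − D₀
g = (P·r − D₀)/(P + D₀) = (4,096,903.19×0.112 − 94,900.00) / (4,096,903.19 + 94,900.00) = 0.086825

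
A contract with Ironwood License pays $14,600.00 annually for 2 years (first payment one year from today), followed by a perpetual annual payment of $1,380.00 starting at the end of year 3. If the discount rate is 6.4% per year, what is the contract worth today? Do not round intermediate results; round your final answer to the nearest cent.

PV of 2-year annuity: $14,600.00 × [1 − (1+0.064)^−2] / 0.064 = 26618.23732
Perpetuity value at year 2: $1,380.00 / 0.064 = 21562.50000
PV of perpetuity: 21562.50000 / (1+0.064)^2 = 19046.52962
Total PV = 26618.23732 + 19046.52962 = 45664.76695

$45664.77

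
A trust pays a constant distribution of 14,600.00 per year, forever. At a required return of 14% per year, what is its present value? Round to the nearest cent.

104285.71

Level perpetuity: PV = C / r = 14,600.00 / 0.14 = 104,285.71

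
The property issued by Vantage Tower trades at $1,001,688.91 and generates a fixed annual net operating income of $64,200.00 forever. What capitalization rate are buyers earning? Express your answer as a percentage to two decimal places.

P = C/r ⇒ r = C/P = $64,200.00/$1,001,688.91 = 0.064092

6.41%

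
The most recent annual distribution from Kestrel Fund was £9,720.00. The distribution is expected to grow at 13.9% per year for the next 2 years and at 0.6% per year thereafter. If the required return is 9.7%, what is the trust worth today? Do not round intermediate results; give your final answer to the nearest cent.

£136410.27

D_1 = 11071.08000
D_2 = 12609.96012
Terminal value at year 2: TV = D_2×(1+g_2)/(r−g_2) = 12685.61988/0.091 = 139402.41627
P_0 = D_1/(1+r)^1 + D_2/(1+r)^2 + TV/(1+r)^2
    = 10092.14221 + 10478.53234 + 115839.59923 = 136410.27377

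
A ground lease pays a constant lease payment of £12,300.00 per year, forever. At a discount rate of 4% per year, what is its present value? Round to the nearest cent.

Level perpetuity: PV = C / r = £12,300.00 / 0.04 = £307,500.00

£307500.00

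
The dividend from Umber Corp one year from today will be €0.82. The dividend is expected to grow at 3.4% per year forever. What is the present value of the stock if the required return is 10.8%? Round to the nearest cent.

€11.08

Growing perpetuity: P = D₁ / (r − g) = €0.8200 / (0.108 − 0.034) = €11.08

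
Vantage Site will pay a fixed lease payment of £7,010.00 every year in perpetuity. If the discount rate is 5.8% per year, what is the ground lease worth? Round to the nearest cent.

Level perpetuity: PV = C / r = £7,010.00 / 0.058 = £120,862.07

£120862.07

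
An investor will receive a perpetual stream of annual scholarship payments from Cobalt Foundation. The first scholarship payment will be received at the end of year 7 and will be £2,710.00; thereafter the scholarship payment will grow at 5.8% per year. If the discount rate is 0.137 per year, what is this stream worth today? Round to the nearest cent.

Value at end of year 6: C₁ / (r − g) = £2,710.00 / (0.137 − 0.058) = £34,303.7975
Discount to today: PV = £34,303.7975 / (1 + 0.137)^6 = £34,303.7975 / 2.160542 = £15,877.40

£15877.40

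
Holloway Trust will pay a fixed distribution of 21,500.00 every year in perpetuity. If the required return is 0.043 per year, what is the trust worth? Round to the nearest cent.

Level perpetuity: PV = C / r = 21,500.00 / 0.043 = 500,000.00

500000.00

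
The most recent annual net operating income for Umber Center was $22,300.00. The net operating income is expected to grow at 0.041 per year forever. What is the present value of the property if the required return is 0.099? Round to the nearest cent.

$400246.55

D₁ = D₀ × (1 + g) = $22,300.00 × 1.041 = $23,214.3000
Growing perpetuity: P = D₁ / (r − g) = $23,214.3000 / (0.099 − 0.041) = $400,246.55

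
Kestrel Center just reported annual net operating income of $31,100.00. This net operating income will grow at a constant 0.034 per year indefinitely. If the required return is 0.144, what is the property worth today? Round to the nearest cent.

$292340.00

D₁ = D₀ × (1 + g) = $31,100.00 × 1.034 = $32,157.4000
Growing perpetuity: P = D₁ / (r − g) = $32,157.4000 / (0.144 − 0.034) = $292,340.00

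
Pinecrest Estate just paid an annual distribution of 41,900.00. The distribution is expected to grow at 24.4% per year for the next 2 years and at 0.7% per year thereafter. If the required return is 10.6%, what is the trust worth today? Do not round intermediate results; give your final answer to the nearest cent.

D_1 = 52123.60000
D_2 = 64841.75840
Terminal value at year 2: TV = D_2×(1+g_2)/(r−g_2) = 65295.65071/0.099 = 659552.02736
P_0 = D_1/(1+r)^1 + D_2/(1+r)^2 + TV/(1+r)^2
    = 47128.02893 + 53008.37974 + 539186.24645 = 639322.65512

639322.66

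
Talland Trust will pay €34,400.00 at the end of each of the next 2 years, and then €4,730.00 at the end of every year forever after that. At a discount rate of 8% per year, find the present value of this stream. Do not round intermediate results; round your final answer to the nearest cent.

€112034.47

PV of 2-year annuity: €34,400.00 × [1 − (1+0.08)^−2] / 0.08 = 61344.30727
Perpetuity value at year 2: €4,730.00 / 0.08 = 59125.00000
PV of perpetuity: 59125.00000 / (1+0.08)^2 = 50690.15775
Total PV = 61344.30727 + 50690.15775 = 112034.46502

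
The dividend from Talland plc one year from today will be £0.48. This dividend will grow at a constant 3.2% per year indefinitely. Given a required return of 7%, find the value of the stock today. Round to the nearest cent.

£12.63

Growing perpetuity: P = D₁ / (r − g) = £0.4800 / (0.07 − 0.032) = £12.63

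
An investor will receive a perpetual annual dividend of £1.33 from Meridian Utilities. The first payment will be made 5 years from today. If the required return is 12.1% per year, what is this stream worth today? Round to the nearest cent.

£6.96

Value at end of year 4: C / r = £1.33 / 0.121 = £10.9917
Discount to today: PV = £10.9917 / (1 + 0.121)^4 = £10.9917 / 1.579147 = £6.96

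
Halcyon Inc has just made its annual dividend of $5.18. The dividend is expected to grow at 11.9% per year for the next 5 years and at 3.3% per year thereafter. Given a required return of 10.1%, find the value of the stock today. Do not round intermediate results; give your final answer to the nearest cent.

D_1 = 5.79642
D_2 = 6.48619
D_3 = 7.25805
D_4 = 8.12176
D_5 = 9.08825
Terminal value at year 5: TV = D_5×(1+g_2)/(r−g_2) = 9.38816/0.068 = 138.06119
P_0 = D_1/(1+r)^1 + D_2/(1+r)^2 + D_3/(1+r)^3 + D_4/(1+r)^4 + D_5/(1+r)^5 + TV/(1+r)^5
    = 5.26469 + 5.35076 + 5.43824 + 5.52714 + 5.61751 + 85.33654 = 112.53487

$112.53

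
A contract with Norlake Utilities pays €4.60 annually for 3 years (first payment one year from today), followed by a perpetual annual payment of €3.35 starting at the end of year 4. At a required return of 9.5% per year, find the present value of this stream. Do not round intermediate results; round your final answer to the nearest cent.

€38.40

PV of 3-year annuity: €4.60 × [1 − (1+0.095)^−3] / 0.095 = 11.54097
Perpetuity value at year 3: €3.35 / 0.095 = 35.26316
PV of perpetuity: 35.26316 / (1+0.095)^3 = 26.85832
Total PV = 11.54097 + 26.85832 = 38.39929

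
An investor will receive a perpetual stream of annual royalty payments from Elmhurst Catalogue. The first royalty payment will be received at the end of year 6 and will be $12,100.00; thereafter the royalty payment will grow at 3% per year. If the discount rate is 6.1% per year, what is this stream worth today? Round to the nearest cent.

$290299.81

Value at end of year 5: C₁ / (r − g) = $12,100.00 / (0.061 − 0.03) = $390,322.5806
Discount to today: PV = $390,322.5806 / (1 + 0.061)^5 = $390,322.5806 / 1.344550 = $290,299.81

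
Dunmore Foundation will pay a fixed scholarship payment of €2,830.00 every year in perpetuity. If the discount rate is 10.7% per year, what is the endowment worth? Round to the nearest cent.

€26448.60

Level perpetuity: PV = C / r = €2,830.00 / 0.107 = €26,448.60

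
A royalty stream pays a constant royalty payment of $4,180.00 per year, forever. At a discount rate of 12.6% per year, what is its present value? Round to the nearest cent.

Level perpetuity: PV = C / r = $4,180.00 / 0.126 = $33,174.60

$33174.60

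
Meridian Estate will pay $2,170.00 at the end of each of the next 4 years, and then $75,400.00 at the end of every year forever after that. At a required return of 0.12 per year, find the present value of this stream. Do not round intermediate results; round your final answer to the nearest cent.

PV of 4-year annuity: $2,170.00 × [1 − (1+0.12)^−4] / 0.12 = 6591.04808
Perpetuity value at year 4: $75,400.00 / 0.12 = 628333.33333
PV of perpetuity: 628333.33333 / (1+0.12)^4 = 399317.19260
Total PV = 6591.04808 + 399317.19260 = 405908.24068

$405908.24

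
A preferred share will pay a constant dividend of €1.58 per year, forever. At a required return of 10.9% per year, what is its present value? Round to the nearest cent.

€14.50

Level perpetuity: PV = C / r = €1.58 / 0.109 = €14.50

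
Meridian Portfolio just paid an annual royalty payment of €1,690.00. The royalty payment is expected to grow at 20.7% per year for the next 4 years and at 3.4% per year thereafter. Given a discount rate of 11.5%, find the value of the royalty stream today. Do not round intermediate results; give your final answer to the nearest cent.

D_1 = 2039.83000
D_2 = 2462.07481
D_3 = 2971.72430
D_4 = 3586.87122
Terminal value at year 4: TV = D_4×(1+g_2)/(r−g_2) = 3708.82485/0.081 = 45787.96107
P_0 = D_1/(1+r)^1 + D_2/(1+r)^2 + D_3/(1+r)^3 + D_4/(1+r)^4 + TV/(1+r)^4
    = 1829.44395 + 1980.39358 + 2143.79825 + 2320.68564 + 29624.55500 = 37898.87642

€37898.88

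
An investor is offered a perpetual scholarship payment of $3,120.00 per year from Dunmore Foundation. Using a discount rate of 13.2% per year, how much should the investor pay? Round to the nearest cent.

Level perpetuity: PV = C / r = $3,120.00 / 0.132 = $23,636.36

$23636.36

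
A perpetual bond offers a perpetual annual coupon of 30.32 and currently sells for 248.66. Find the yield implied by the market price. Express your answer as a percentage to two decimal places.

12.19%

P = C/r ⇒ r = C/P = 30.32/248.66 = 0.121934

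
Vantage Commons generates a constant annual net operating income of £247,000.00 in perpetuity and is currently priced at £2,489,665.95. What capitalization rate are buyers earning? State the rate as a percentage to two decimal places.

9.92%

P = C/r ⇒ r = C/P = £247,000.00/£2,489,665.95 = 0.099210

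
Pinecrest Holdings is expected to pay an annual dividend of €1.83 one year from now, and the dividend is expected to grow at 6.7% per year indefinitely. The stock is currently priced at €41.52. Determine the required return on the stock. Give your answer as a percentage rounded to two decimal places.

11.11%

P = D₁/(r − g) ⇒ r = D₁/P + g = €1.8300/€41.52 + 0.067 = 0.044075 + 0.067 = 0.111075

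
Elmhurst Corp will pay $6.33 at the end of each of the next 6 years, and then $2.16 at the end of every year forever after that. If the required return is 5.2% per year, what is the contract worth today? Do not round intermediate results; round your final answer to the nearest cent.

$62.57

PV of 6-year annuity: $6.33 × [1 − (1+0.052)^−6] / 0.052 = 31.92465
Perpetuity value at year 6: $2.16 / 0.052 = 41.53846
PV of perpetuity: 41.53846 / (1+0.052)^6 = 30.64474
Total PV = 31.92465 + 30.64474 = 62.56939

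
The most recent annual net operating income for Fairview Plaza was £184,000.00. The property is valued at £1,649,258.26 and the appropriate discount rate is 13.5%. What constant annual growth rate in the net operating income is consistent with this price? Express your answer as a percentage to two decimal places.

2.11%

P = D₀(1+g)/(r−g) ⇒ P(r−g) = D₀(1+g) ⇒ g(P+D₀) = P·r − D₀
g = (P·r − D₀)/(P + D₀) = (£1,649,258.26×0.135 − £184,000.00) / (£1,649,258.26 + £184,000.00) = 0.021083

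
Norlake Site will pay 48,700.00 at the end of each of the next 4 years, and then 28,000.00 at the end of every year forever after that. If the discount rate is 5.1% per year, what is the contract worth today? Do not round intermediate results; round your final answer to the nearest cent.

PV of 4-year annuity: 48,700.00 × [1 − (1+0.051)^−4] / 0.051 = 172287.40508
Perpetuity value at year 4: 28,000.00 / 0.051 = 549019.60784
PV of perpetuity: 549019.60784 / (1+0.051)^4 = 449963.19425
Total PV = 172287.40508 + 449963.19425 = 622250.59932

622250.60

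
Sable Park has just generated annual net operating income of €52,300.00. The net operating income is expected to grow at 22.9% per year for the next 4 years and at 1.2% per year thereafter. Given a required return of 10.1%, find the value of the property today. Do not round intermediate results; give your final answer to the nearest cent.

€1200808.37

D_1 = 64276.70000
D_2 = 78996.06430
D_3 = 97086.16302
D_4 = 119318.89436
Terminal value at year 4: TV = D_4×(1+g_2)/(r−g_2) = 120750.72109/0.089 = 1356749.67516
P_0 = D_1/(1+r)^1 + D_2/(1+r)^2 + D_3/(1+r)^3 + D_4/(1+r)^4 + TV/(1+r)^4
    = 58380.29064 + 65167.46340 + 72743.69893 + 81200.73204 + 923316.18908 = 1200808.37410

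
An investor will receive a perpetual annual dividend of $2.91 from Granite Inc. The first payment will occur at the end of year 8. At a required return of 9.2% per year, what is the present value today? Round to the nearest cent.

Value at end of year 7: C / r = $2.91 / 0.092 = $31.6304
Discount to today: PV = $31.6304 / (1 + 0.092)^7 = $31.6304 / 1.851648 = $17.08

$17.08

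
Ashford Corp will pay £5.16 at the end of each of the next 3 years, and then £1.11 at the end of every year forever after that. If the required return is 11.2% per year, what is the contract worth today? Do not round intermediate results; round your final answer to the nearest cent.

£19.77

PV of 3-year annuity: £5.16 × [1 − (1+0.112)^−3] / 0.112 = 12.56583
Perpetuity value at year 3: £1.11 / 0.112 = 9.91071
PV of perpetuity: 9.91071 / (1+0.112)^3 = 7.20760
Total PV = 12.56583 + 7.20760 = 19.77343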